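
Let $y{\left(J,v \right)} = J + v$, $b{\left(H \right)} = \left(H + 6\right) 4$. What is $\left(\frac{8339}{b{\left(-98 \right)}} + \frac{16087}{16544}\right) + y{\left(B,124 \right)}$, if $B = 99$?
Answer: $\frac{76601651}{380512} \approx 201.31$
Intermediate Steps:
$b{\left(H \right)} = 24 + 4 H$ ($b{\left(H \right)} = \left(6 + H\right) 4 = 24 + 4 H$)
$\left(\frac{8339}{b{\left(-98 \right)}} + \frac{16087}{16544}\right) + y{\left(B,124 \right)} = \left(\frac{8339}{24 + 4 \left(-98\right)} + \frac{16087}{16544}\right) + \left(99 + 124\right) = \left(\frac{8339}{24 - 392} + 16087 \cdot \frac{1}{16544}\right) + 223 = \left(\frac{8339}{-368} + \frac{16087}{16544}\right) + 223 = \left(8339 \left(- \frac{1}{368}\right) + \frac{16087}{16544}\right) + 223 = \left(- \frac{8339}{368} + \frac{16087}{16544}\right) + 223 = - \frac{8252525}{380512} + 223 = \frac{76601651}{380512}$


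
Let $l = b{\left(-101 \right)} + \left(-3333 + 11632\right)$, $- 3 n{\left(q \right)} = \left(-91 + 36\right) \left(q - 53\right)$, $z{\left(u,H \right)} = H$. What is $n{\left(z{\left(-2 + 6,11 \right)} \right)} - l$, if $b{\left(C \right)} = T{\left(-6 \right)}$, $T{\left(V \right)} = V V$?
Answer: $-9105$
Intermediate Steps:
$T{\left(V \right)} = V^{2}$
$b{\left(C \right)} = 36$ ($b{\left(C \right)} = \left(-6\right)^{2} = 36$)
$n{\left(q \right)} = - \frac{2915}{3} + \frac{55 q}{3}$ ($n{\left(q \right)} = - \frac{\left(-91 + 36\right) \left(q - 53\right)}{3} = - \frac{\left(-55\right) \left(-53 + q\right)}{3} = - \frac{2915 - 55 q}{3} = - \frac{2915}{3} + \frac{55 q}{3}$)
$l = 8335$ ($l = 36 + \left(-3333 + 11632\right) = 36 + 8299 = 8335$)
$n{\left(z{\left(-2 + 6,11 \right)} \right)} - l = \left(- \frac{2915}{3} + \frac{55}{3} \cdot 11\right) - 8335 = \left(- \frac{2915}{3} + \frac{605}{3}\right) - 8335 = -770 - 8335 = -9105$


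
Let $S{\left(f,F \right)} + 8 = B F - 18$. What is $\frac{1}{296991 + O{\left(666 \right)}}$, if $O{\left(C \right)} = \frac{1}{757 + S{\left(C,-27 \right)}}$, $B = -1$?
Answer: $\frac{758}{225119179} \approx 3.3671 \cdot 10^{-6}$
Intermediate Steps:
$S{\left(f,F \right)} = -26 - F$ ($S{\left(f,F \right)} = -8 - \left(18 + F\right) = -26 - F$)
$O{\left(C \right)} = \frac{1}{758}$ ($O{\left(C \right)} = \frac{1}{757 - -1} = \frac{1}{757 + \left(-26 + 27\right)} = \frac{1}{757 + 1} = \frac{1}{758}$)
$\frac{1}{296991 + O{\left(666 \right)}} = \frac{1}{296991 + \frac{1}{758}} = \frac{1}{\frac{225119179}{758}} = \frac{758}{225119179}$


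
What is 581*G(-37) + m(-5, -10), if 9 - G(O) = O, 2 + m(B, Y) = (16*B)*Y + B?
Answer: 27519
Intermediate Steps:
m(B, Y) = -2 + B + 16*B*Y (m(B, Y) = -2 + ((16*B)*Y + B) = -2 + (16*B*Y + B) = -2 + (B + 16*B*Y) = -2 + B + 16*B*Y)
G(O) = 9 - O
581*G(-37) + m(-5, -10) = 581*(9 - 1*(-37)) + (-2 - 5 + 16*(-5)*(-10)) = 581*(9 + 37) + (-2 - 5 + 800) = 581*46 + 793 = 26726 + 793 = 27519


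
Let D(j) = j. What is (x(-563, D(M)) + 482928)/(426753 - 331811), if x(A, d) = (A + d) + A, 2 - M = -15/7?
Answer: 3372643/664594 ≈ 5.0747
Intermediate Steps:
M = 29/7 (M = 2 - (-15)/7 = 2 - 1*(-15/7) = 2 + 15/7 = 29/7 ≈ 4.1429)
x(A, d) = d + 2*A
(x(-563, D(M)) + 482928)/(426753 - 331811) = ((29/7 + 2*(-563)) + 482928)/(426753 - 331811) = ((29/7 - 1126) + 482928)/94942 = (-7853/7 + 482928)*(1/94942) = (3372643/7)*(1/94942) = 3372643/664594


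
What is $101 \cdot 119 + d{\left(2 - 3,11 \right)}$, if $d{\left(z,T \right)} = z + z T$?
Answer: $12007$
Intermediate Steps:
$d{\left(z,T \right)} = z + T z$
$101 \cdot 119 + d{\left(2 - 3,11 \right)} = 101 \cdot 119 + \left(2 - 3\right) \left(1 + 11\right) = 12019 - 12 = 12007$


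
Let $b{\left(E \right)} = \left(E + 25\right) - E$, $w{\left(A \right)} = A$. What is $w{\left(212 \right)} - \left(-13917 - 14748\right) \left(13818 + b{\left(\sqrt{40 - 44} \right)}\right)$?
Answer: $396809807$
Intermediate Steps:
$b{\left(E \right)} = 25$ ($b{\left(E \right)} = \left(25 + E\right) - E = 25$)
$w{\left(212 \right)} - \left(-13917 - 14748\right) \left(13818 + b{\left(\sqrt{40 - 44} \right)}\right) = 212 - \left(-13917 - 14748\right) \left(13818 + 25\right) = 212 - \left(-28665\right) 13843 = 212 - -396809595 = 212 + 396809595 = 396809807$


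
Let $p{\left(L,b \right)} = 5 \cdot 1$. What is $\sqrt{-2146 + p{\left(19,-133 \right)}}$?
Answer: $i \sqrt{2141} \approx 46.271 i$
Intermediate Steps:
$p{\left(L,b \right)} = 5$
$\sqrt{-2146 + p{\left(19,-133 \right)}} = \sqrt{-2146 + 5} = \sqrt{-2141} = i \sqrt{2141}$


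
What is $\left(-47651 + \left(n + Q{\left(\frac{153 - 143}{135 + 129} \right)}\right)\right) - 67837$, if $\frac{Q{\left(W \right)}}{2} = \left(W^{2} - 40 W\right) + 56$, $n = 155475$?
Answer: $\frac{349316113}{8712} \approx 40096.0$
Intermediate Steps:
$Q{\left(W \right)} = 112 - 80 W + 2 W^{2}$ ($Q{\left(W \right)} = 2 \left(\left(W^{2} - 40 W\right) + 56\right) = 2 \left(56 + W^{2} - 40 W\right) = 112 - 80 W + 2 W^{2}$)
$\left(-47651 + \left(n + Q{\left(\frac{153 - 143}{135 + 129} \right)}\right)\right) - 67837 = \left(-47651 + \left(155475 + \left(112 - 80 \frac{153 - 143}{135 + 129} + 2 \left(\frac{153 - 143}{135 + 129}\right)^{2}\right)\right)\right) - 67837 = \left(-47651 + \left(155475 + \left(112 - 80 \cdot \frac{10}{264} + 2 \left(\frac{10}{264}\right)^{2}\right)\right)\right) - 67837 = \left(-47651 + \left(155475 + \left(112 - 80 \cdot 10 \cdot \frac{1}{264} + 2 \left(10 \cdot \frac{1}{264}\right)^{2}\right)\right)\right) - 67837 = \left(-47651 + \left(155475 + \left(112 - \frac{100}{33} + 2 \left(\frac{5}{132}\right)^{2}\right)\right)\right) - 67837 = \left(-47651 + \left(155475 + \left(112 - \frac{100}{33} + 2 \cdot \frac{25}{17424}\right)\right)\right) - 67837 = \left(-47651 + \left(155475 + \left(112 - \frac{100}{33} + \frac{25}{8712}\right)\right)\right) - 67837 = \left(-47651 + \left(155475 + \frac{949369}{8712}\right)\right) - 67837 = \left(-47651 + \frac{1355447569}{8712}\right) - 67837 = \frac{940312057}{8712} - 67837 = \frac{349316113}{8712}$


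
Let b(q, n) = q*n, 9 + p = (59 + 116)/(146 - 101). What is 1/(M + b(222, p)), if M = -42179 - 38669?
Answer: -3/245948 ≈ -1.2198e-5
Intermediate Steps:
p = -46/9 (p = -9 + (59 + 116)/(146 - 101) = -9 + 175/45 = -9 + 175*(1/45) = -9 + 35/9 = -46/9 ≈ -5.1111)
b(q, n) = n*q
M = -80848
1/(M + b(222, p)) = 1/(-80848 - 46/9*222) = 1/(-80848 - 3404/3) = 1/(-245948/3) = -3/245948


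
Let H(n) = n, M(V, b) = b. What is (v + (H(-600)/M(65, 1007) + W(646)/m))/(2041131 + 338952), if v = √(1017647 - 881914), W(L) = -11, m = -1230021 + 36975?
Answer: -715816523/2859425342337726 + √135733/2380083 ≈ 0.00015454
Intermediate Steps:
m = -1193046
v = √135733 ≈ 368.42
(v + (H(-600)/M(65, 1007) + W(646)/m))/(2041131 + 338952) = (√135733 + (-600/1007 - 11/(-1193046)))/(2041131 + 338952) = (√135733 + (-600*1/1007 - 11*(-1/1193046)))/2380083 = (√135733 + (-600/1007 + 11/1193046))*(1/2380083) = (√135733 - 715816523/1201397322)*(1/2380083) = (-715816523/1201397322 + √135733)*(1/2380083) = -715816523/2859425342337726 + √135733/2380083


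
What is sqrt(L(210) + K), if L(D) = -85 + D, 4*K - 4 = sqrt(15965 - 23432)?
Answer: sqrt(504 + I*sqrt(7467))/2 ≈ 11.266 + 0.95878*I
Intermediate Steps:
K = 1 + I*sqrt(7467)/4 (K = 1 + sqrt(15965 - 23432)/4 = 1 + sqrt(-7467)/4 = 1 + (I*sqrt(7467))/4 = 1 + I*sqrt(7467)/4 ≈ 1.0 + 21.603*I)
sqrt(L(210) + K) = sqrt((-85 + 210) + (1 + I*sqrt(7467)/4)) = sqrt(125 + (1 + I*sqrt(7467)/4)) = sqrt(126 + I*sqrt(7467)/4)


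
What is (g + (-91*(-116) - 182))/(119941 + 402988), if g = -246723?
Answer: -236349/522929 ≈ -0.45197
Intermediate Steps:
(g + (-91*(-116) - 182))/(119941 + 402988) = (-246723 + (-91*(-116) - 182))/(119941 + 402988) = (-246723 + (10556 - 182))/522929 = (-246723 + 10374)*(1/522929) = -236349*1/522929 = -236349/522929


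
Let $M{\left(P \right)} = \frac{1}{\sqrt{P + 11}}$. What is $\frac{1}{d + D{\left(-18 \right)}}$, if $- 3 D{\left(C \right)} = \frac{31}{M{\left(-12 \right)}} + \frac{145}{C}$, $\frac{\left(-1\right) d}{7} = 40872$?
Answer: $- \frac{834271434}{238686154491205} + \frac{30132 i}{238686154491205} \approx -3.4953 \cdot 10^{-6} + 1.2624 \cdot 10^{-10} i$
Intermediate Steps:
$d = -286104$ ($d = \left(-7\right) 40872 = -286104$)
$M{\left(P \right)} = \frac{1}{\sqrt{11 + P}}$
$D{\left(C \right)} = - \frac{145}{3 C} - \frac{31 i}{3}$ ($D{\left(C \right)} = - \frac{\frac{31}{\frac{1}{\sqrt{11 - 12}}} + \frac{145}{C}}{3} = - \frac{\frac{31}{\frac{1}{\sqrt{-1}}} + \frac{145}{C}}{3} = - \frac{\frac{31}{\left(-1\right) i} + \frac{145}{C}}{3} = - \frac{31 i + \frac{145}{C}}{3} = - \frac{145}{3 C} - \frac{31 i}{3}$)
$\frac{1}{d + D{\left(-18 \right)}} = \frac{1}{-286104 + \frac{-145 - 31 i \left(-18\right)}{3 \left(-18\right)}} = \frac{1}{-286104 + \frac{1}{3} \left(- \frac{1}{18}\right) \left(-145 + 558 i\right)} = \frac{1}{-286104 + \left(\frac{145}{54} - \frac{31 i}{3}\right)} = \frac{1}{- \frac{15449471}{54} - \frac{31 i}{3}} = \frac{2916 \left(- \frac{15449471}{54} + \frac{31 i}{3}\right)}{238686154491205}$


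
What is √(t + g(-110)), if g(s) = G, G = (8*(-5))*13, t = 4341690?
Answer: √4341170 ≈ 2083.5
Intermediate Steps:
G = -520 (G = -40*13 = -520)
g(s) = -520
√(t + g(-110)) = √(4341690 - 520) = √4341170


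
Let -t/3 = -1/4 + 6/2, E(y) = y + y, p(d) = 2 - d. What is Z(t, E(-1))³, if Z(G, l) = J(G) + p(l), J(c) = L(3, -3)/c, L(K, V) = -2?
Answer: 2744000/35937 ≈ 76.356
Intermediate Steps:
E(y) = 2*y
t = -33/4 (t = -3*(-1/4 + 6/2) = -3*(-1*¼ + 6*(½)) = -3*(-¼ + 3) = -3*11/4 = -33/4 ≈ -8.2500)
J(c) = -2/c
Z(G, l) = 2 - l - 2/G (Z(G, l) = -2/G + (2 - l) = 2 - l - 2/G)
Z(t, E(-1))³ = (2 - 2*(-1) - 2/(-33/4))³ = (2 - 1*(-2) - 2*(-4/33))³ = (2 + 2 + 8/33)³ = (140/33)³ = 2744000/35937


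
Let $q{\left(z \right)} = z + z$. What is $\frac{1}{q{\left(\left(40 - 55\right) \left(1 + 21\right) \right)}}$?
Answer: $- \frac{1}{660} \approx -0.0015152$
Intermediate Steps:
$q{\left(z \right)} = 2 z$
$\frac{1}{q{\left(\left(40 - 55\right) \left(1 + 21\right) \right)}} = \frac{1}{2 \left(40 - 55\right) \left(1 + 21\right)} = \frac{1}{2 \left(\left(-15\right) 22\right)} = \frac{1}{2 \left(-330\right)} = \frac{1}{-660} = - \frac{1}{660}$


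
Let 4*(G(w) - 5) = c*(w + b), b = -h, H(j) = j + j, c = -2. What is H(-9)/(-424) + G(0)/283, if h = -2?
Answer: 3395/59996 ≈ 0.056587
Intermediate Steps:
H(j) = 2*j
b = 2 (b = -1*(-2) = 2)
G(w) = 4 - w/2 (G(w) = 5 + (-2*(w + 2))/4 = 5 + (-2*(2 + w))/4 = 5 + (-4 - 2*w)/4 = 5 + (-1 - w/2) = 4 - w/2)
H(-9)/(-424) + G(0)/283 = (2*(-9))/(-424) + (4 - 1/2*0)/283 = -18*(-1/424) + (4 + 0)*(1/283) = 9/212 + 4*(1/283) = 9/212 + 4/283 = 3395/59996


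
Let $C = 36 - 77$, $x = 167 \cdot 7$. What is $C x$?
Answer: $-47929$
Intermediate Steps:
$x = 1169$
$C = -41$
$C x = \left(-41\right) 1169 = -47929$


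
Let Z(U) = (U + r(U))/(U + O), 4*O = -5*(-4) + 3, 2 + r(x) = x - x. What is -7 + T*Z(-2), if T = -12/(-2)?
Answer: -67/5 ≈ -13.400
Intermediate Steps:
r(x) = -2 (r(x) = -2 + (x - x) = -2 + 0 = -2)
O = 23/4 (O = (-5*(-4) + 3)/4 = (20 + 3)/4 = (1/4)*23 = 23/4 ≈ 5.7500)
Z(U) = (-2 + U)/(23/4 + U) (Z(U) = (U - 2)/(U + 23/4) = (-2 + U)/(23/4 + U))
T = 6 (T = -12*(-1/2) = 6)
-7 + T*Z(-2) = -7 + 6*(4*(-2 - 2)/(23 + 4*(-2))) = -7 + 6*(4*(-4)/(23 - 8)) = -7 + 6*(4*(-4)/15) = -7 + 6*(4*(1/15)*(-4)) = -7 + 6*(-16/15) = -7 - 32/5 = -67/5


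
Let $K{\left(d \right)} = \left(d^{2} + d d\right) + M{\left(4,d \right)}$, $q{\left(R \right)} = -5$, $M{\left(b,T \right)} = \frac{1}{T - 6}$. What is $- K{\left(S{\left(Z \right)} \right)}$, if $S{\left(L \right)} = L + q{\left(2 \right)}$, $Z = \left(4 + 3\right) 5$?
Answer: $- \frac{43201}{24} \approx -1800.0$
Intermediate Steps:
$M{\left(b,T \right)} = \frac{1}{-6 + T}$
$Z = 35$ ($Z = 7 \cdot 5 = 35$)
$S{\left(L \right)} = -5 + L$ ($S{\left(L \right)} = L - 5 = -5 + L$)
$K{\left(d \right)} = \frac{1}{-6 + d} + 2 d^{2}$ ($K{\left(d \right)} = \left(d^{2} + d d\right) + \frac{1}{-6 + d} = \left(d^{2} + d^{2}\right) + \frac{1}{-6 + d} = 2 d^{2} + \frac{1}{-6 + d} = \frac{1}{-6 + d} + 2 d^{2}$)
$- K{\left(S{\left(Z \right)} \right)} = - \frac{1 + 2 \left(-5 + 35\right)^{2} \left(-6 + \left(-5 + 35\right)\right)}{-6 + \left(-5 + 35\right)} = - \frac{1 + 2 \cdot 30^{2} \left(-6 + 30\right)}{-6 + 30} = - \frac{1 + 2 \cdot 900 \cdot 24}{24} = - \frac{1 + 43200}{24} = - \frac{43201}{24}$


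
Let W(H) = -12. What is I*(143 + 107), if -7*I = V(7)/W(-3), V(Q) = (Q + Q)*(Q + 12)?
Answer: 2375/3 ≈ 791.67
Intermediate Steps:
V(Q) = 2*Q*(12 + Q) (V(Q) = (2*Q)*(12 + Q) = 2*Q*(12 + Q))
I = 19/6 (I = -2*7*(12 + 7)/(7*(-12)) = -2*7*19*(-1)/(7*12) = -38*(-1)/12 = -⅐*(-133/6) = 19/6 ≈ 3.1667)
I*(143 + 107) = 19*(143 + 107)/6 = (19/6)*250 = 2375/3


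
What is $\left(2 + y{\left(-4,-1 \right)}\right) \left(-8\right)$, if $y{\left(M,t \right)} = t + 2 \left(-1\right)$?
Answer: $8$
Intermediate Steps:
$y{\left(M,t \right)} = -2 + t$ ($y{\left(M,t \right)} = t - 2 = -2 + t$)
$\left(2 + y{\left(-4,-1 \right)}\right) \left(-8\right) = \left(2 - 3\right) \left(-8\right) = \left(-1\right) \left(-8\right) = 8$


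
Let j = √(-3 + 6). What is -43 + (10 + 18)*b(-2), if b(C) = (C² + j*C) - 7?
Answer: -127 - 56*√3 ≈ -223.99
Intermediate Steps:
j = √3 ≈ 1.7320
b(C) = -7 + C² + C*√3 (b(C) = (C² + √3*C) - 7 = (C² + C*√3) - 7 = -7 + C² + C*√3)
-43 + (10 + 18)*b(-2) = -43 + (10 + 18)*(-7 + (-2)² - 2*√3) = -43 + 28*(-7 + 4 - 2*√3) = -43 + 28*(-3 - 2*√3) = -43 + (-84 - 56*√3) = -127 - 56*√3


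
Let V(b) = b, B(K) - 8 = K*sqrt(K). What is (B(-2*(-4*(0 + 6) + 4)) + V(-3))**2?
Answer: 64025 + 800*sqrt(10) ≈ 66555.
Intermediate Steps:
B(K) = 8 + K**(3/2) (B(K) = 8 + K*sqrt(K) = 8 + K**(3/2))
(B(-2*(-4*(0 + 6) + 4)) + V(-3))**2 = ((8 + (-2*(-4*(0 + 6) + 4))**(3/2)) - 3)**2 = ((8 + (-2*(-4*6 + 4))**(3/2)) - 3)**2 = ((8 + (-2*(-24 + 4))**(3/2)) - 3)**2 = ((8 + (-2*(-20))**(3/2)) - 3)**2 = ((8 + 40**(3/2)) - 3)**2 = ((8 + 80*sqrt(10)) - 3)**2 = (5 + 80*sqrt(10))**2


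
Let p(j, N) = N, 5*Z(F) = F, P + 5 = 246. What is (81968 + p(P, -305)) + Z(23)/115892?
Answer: 47320442003/579460 ≈ 81663.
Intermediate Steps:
P = 241 (P = -5 + 246 = 241)
Z(F) = F/5
(81968 + p(P, -305)) + Z(23)/115892 = (81968 - 305) + ((⅕)*23)/115892 = 81663 + (23/5)*(1/115892) = 81663 + 23/579460 = 47320442003/579460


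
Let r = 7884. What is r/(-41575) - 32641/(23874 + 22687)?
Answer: -1724136499/1935773575 ≈ -0.89067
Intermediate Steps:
r/(-41575) - 32641/(23874 + 22687) = 7884/(-41575) - 32641/(23874 + 22687) = 7884*(-1/41575) - 32641/46561 = -7884/41575 - 32641*1/46561 = -7884/41575 - 32641/46561 = -1724136499/1935773575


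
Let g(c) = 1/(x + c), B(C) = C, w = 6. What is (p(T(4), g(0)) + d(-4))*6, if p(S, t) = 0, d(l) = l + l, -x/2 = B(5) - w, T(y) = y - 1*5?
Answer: -48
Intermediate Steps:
T(y) = -5 + y (T(y) = y - 5 = -5 + y)
x = 2 (x = -2*(5 - 1*6) = -2*(5 - 6) = -2*(-1) = 2)
g(c) = 1/(2 + c)
d(l) = 2*l
(p(T(4), g(0)) + d(-4))*6 = (0 + 2*(-4))*6 = (0 - 8)*6 = -8*6 = -48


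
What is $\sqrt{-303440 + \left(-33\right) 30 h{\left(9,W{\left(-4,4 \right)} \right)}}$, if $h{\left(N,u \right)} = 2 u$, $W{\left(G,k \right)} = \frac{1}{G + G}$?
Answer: $\frac{i \sqrt{1212770}}{2} \approx 550.63 i$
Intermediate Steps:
$W{\left(G,k \right)} = \frac{1}{2 G}$
$\sqrt{-303440 + \left(-33\right) 30 h{\left(9,W{\left(-4,4 \right)} \right)}} = \sqrt{-303440 + \left(-33\right) 30 \cdot 2 \frac{1}{2 \left(-4\right)}} = \sqrt{-303440 - 990 \cdot 2 \cdot \frac{1}{2} \left(- \frac{1}{4}\right)} = \sqrt{-303440 - 990 \cdot 2 \left(- \frac{1}{8}\right)} = \sqrt{-303440 - - \frac{495}{2}} = \sqrt{-303440 + \frac{495}{2}} = \sqrt{- \frac{606385}{2}} = \frac{i \sqrt{1212770}}{2}$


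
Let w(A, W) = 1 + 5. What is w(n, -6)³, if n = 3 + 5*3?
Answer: 216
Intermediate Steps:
n = 18 (n = 3 + 15 = 18)
w(A, W) = 6
w(n, -6)³ = 6³ = 216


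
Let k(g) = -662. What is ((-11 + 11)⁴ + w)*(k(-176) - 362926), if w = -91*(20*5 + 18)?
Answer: 3904207944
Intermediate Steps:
w = -10738 (w = -91*(100 + 18) = -91*118 = -10738)
((-11 + 11)⁴ + w)*(k(-176) - 362926) = ((-11 + 11)⁴ - 10738)*(-662 - 362926) = (0⁴ - 10738)*(-363588) = (0 - 10738)*(-363588) = -10738*(-363588) = 3904207944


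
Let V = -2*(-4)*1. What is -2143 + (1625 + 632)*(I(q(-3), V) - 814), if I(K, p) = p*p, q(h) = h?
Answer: -1694893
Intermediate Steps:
V = 8 (V = 8*1 = 8)
I(K, p) = p**2
-2143 + (1625 + 632)*(I(q(-3), V) - 814) = -2143 + (1625 + 632)*(8**2 - 814) = -2143 + 2257*(64 - 814) = -2143 + 2257*(-750) = -2143 - 1692750 = -1694893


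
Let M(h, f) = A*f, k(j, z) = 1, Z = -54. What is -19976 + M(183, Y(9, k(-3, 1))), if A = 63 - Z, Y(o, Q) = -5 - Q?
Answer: -20678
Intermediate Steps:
A = 117 (A = 63 - 1*(-54) = 63 + 54 = 117)
M(h, f) = 117*f
-19976 + M(183, Y(9, k(-3, 1))) = -19976 + 117*(-5 - 1*1) = -19976 + 117*(-5 - 1) = -19976 + 117*(-6) = -19976 - 702 = -20678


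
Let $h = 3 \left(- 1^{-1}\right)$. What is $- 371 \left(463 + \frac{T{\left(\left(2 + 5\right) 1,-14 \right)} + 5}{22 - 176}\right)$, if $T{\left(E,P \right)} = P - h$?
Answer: $- \frac{1889662}{11} \approx -1.7179 \cdot 10^{5}$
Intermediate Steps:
$h = -3$ ($h = 3 \left(\left(-1\right) 1\right) = 3 \left(-1\right) = -3$)
$T{\left(E,P \right)} = 3 + P$ ($T{\left(E,P \right)} = P - -3 = P + 3 = 3 + P$)
$- 371 \left(463 + \frac{T{\left(\left(2 + 5\right) 1,-14 \right)} + 5}{22 - 176}\right) = - 371 \left(463 + \frac{\left(3 - 14\right) + 5}{22 - 176}\right) = - 371 \left(463 + \frac{-11 + 5}{-154}\right) = - 371 \left(463 - - \frac{3}{77}\right) = - 371 \left(463 + \frac{3}{77}\right) = \left(-371\right) \frac{35654}{77} = - \frac{1889662}{11}$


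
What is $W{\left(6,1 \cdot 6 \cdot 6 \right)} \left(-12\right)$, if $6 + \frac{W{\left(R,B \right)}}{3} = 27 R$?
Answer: $-5616$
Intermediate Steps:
$W{\left(R,B \right)} = -18 + 81 R$ ($W{\left(R,B \right)} = -18 + 3 \cdot 27 R = -18 + 81 R$)
$W{\left(6,1 \cdot 6 \cdot 6 \right)} \left(-12\right) = \left(-18 + 81 \cdot 6\right) \left(-12\right) = \left(-18 + 486\right) \left(-12\right) = 468 \left(-12\right) = -5616$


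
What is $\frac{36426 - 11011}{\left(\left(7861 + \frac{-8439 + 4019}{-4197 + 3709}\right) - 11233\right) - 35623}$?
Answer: $- \frac{26962}{41359} \approx -0.6519$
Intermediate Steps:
$\frac{36426 - 11011}{\left(\left(7861 + \frac{-8439 + 4019}{-4197 + 3709}\right) - 11233\right) - 35623} = \frac{25415}{\left(\left(7861 - \frac{4420}{-488}\right) - 11233\right) - 35623} = \frac{25415}{\left(\left(7861 - - \frac{1105}{122}\right) - 11233\right) - 35623} = \frac{25415}{\left(\left(7861 + \frac{1105}{122}\right) - 11233\right) - 35623} = \frac{25415}{\left(\frac{960147}{122} - 11233\right) - 35623} = \frac{25415}{- \frac{410279}{122} - 35623} = \frac{25415}{- \frac{4756285}{122}} = 25415 \left(- \frac{122}{4756285}\right) = - \frac{26962}{41359}$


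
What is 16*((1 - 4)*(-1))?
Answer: 48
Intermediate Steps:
16*((1 - 4)*(-1)) = 16*(-3*(-1)) = 16*3 = 48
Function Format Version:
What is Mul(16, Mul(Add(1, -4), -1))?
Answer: 48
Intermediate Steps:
Mul(16, Mul(Add(1, -4), -1)) = Mul(16, Mul(-3, -1)) = Mul(16, 3) = 48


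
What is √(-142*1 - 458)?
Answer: 10*I*√6 ≈ 24.495*I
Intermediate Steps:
√(-142*1 - 458) = √(-142 - 458) = √(-600) = 10*I*√6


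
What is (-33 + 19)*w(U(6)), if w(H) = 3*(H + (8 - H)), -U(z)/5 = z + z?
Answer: -336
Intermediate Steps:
U(z) = -10*z (U(z) = -5*(z + z) = -10*z)
w(H) = 24 (w(H) = 3*8 = 24)
(-33 + 19)*w(U(6)) = (-33 + 19)*24 = -14*24 = -336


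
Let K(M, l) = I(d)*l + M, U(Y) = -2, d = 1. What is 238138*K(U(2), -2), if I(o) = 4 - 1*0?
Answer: -2381380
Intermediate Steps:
I(o) = 4 (I(o) = 4 + 0 = 4)
K(M, l) = M + 4*l (K(M, l) = 4*l + M = M + 4*l)
238138*K(U(2), -2) = 238138*(-2 + 4*(-2)) = 238138*(-2 - 8) = 238138*(-10) = -2381380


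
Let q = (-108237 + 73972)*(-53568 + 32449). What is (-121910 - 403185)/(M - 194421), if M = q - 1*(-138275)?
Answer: -525095/723586389 ≈ -0.00072568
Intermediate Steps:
q = 723642535 (q = -34265*(-21119) = 723642535)
M = 723780810 (M = 723642535 - 1*(-138275) = 723642535 + 138275 = 723780810)
(-121910 - 403185)/(M - 194421) = (-121910 - 403185)/(723780810 - 194421) = -525095/723586389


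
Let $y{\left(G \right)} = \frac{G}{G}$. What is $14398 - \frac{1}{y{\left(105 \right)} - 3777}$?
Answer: $\frac{54366849}{3776} \approx 14398.0$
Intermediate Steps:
$y{\left(G \right)} = 1$
$14398 - \frac{1}{y{\left(105 \right)} - 3777} = 14398 - \frac{1}{1 - 3777} = 14398 - \frac{1}{-3776} = 14398 - - \frac{1}{3776} = 14398 + \frac{1}{3776} = \frac{54366849}{3776}$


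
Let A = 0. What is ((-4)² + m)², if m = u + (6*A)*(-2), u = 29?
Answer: 2025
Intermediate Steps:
m = 29 (m = 29 + (6*0)*(-2) = 29 + 0*(-2) = 29 + 0 = 29)
((-4)² + m)² = ((-4)² + 29)² = (16 + 29)² = 45² = 2025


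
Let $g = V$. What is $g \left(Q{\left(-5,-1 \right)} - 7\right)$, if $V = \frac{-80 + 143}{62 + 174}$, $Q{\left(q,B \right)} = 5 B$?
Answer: $- \frac{189}{59} \approx -3.2034$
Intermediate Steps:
$V = \frac{63}{236} \approx 0.26695$
$g = \frac{63}{236} \approx 0.26695$
$g \left(Q{\left(-5,-1 \right)} - 7\right) = \frac{63 \left(5 \left(-1\right) - 7\right)}{236} = \frac{63 \left(-5 - 7\right)}{236} = \frac{63}{236} \left(-12\right) = - \frac{189}{59}$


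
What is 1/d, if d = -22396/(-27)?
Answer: 27/22396 ≈ 0.0012056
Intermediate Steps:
d = 22396/27 (d = -22396*(-1)/27 = -1018*(-22/27) = 22396/27 ≈ 829.48)
1/d = 1/(22396/27) = 27/22396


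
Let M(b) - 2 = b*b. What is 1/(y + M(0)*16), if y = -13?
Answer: 1/19 ≈ 0.052632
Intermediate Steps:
M(b) = 2 + b² (M(b) = 2 + b*b = 2 + b²)
1/(y + M(0)*16) = 1/(-13 + (2 + 0²)*16) = 1/(-13 + (2 + 0)*16) = 1/(-13 + 2*16) = 1/(-13 + 32) = 1/19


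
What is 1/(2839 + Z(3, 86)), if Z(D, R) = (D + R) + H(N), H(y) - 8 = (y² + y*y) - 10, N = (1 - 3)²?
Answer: 1/2958 ≈ 0.00033807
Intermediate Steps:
N = 4 (N = (-2)² = 4)
H(y) = -2 + 2*y² (H(y) = 8 + ((y² + y*y) - 10) = 8 + ((y² + y²) - 10) = 8 + (2*y² - 10) = 8 + (-10 + 2*y²) = -2 + 2*y²)
Z(D, R) = 30 + D + R (Z(D, R) = (D + R) + (-2 + 2*4²) = (D + R) + (-2 + 2*16) = (D + R) + (-2 + 32) = (D + R) + 30 = 30 + D + R)
1/(2839 + Z(3, 86)) = 1/(2839 + (30 + 3 + 86)) = 1/(2839 + 119) = 1/2958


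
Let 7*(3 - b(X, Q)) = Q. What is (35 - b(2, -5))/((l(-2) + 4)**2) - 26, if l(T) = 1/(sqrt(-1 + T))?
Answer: (-7897*I - 1456*sqrt(3))/(7*(8*sqrt(3) + 47*I)) ≈ -24.163 + 0.54166*I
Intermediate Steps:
b(X, Q) = 3 - Q/7
l(T) = 1/sqrt(-1 + T)
(35 - b(2, -5))/((l(-2) + 4)**2) - 26 = (35 - (3 - 1/7*(-5)))/((1/sqrt(-1 - 2) + 4)**2) - 26 = (35 - (3 + 5/7))/((1/sqrt(-3) + 4)**2) - 26 = (35 - 1*26/7)/((-I*sqrt(3)/3 + 4)**2) - 26 = (35 - 26/7)/((4 - I*sqrt(3)/3)**2) - 26 = (219/7)/(4 - I*sqrt(3)/3)**2 - 26 = 219/(7*(4 - I*sqrt(3)/3)**2) - 26 = -26 + 219/(7*(4 - I*sqrt(3)/3)**2)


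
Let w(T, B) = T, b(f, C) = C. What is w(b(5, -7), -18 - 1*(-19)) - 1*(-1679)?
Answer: 1672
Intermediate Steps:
w(b(5, -7), -18 - 1*(-19)) - 1*(-1679) = -7 - 1*(-1679) = -7 + 1679 = 1672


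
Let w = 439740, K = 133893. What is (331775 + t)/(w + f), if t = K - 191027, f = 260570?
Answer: 274641/700310 ≈ 0.39217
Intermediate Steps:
t = -57134 (t = 133893 - 191027 = -57134)
(331775 + t)/(w + f) = (331775 - 57134)/(439740 + 260570) = 274641/700310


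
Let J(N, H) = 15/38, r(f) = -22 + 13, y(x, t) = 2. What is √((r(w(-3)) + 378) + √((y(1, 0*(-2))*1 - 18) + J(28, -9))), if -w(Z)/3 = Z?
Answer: √(532836 + 38*I*√22534)/38 ≈ 19.21 + 0.10282*I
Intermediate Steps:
w(Z) = -3*Z
r(f) = -9
J(N, H) = 15/38 (J(N, H) = 15*(1/38) = 15/38)
√((r(w(-3)) + 378) + √((y(1, 0*(-2))*1 - 18) + J(28, -9))) = √((-9 + 378) + √((2*1 - 18) + 15/38)) = √(369 + √((2 - 18) + 15/38)) = √(369 + √(-16 + 15/38)) = √(369 + √(-593/38)) = √(369 + I*√22534/38)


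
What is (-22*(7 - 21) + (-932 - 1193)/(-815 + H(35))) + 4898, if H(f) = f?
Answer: 812561/156 ≈ 5208.7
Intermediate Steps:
(-22*(7 - 21) + (-932 - 1193)/(-815 + H(35))) + 4898 = (-22*(7 - 21) + (-932 - 1193)/(-815 + 35)) + 4898 = (-22*(-14) - 2125/(-780)) + 4898 = (308 - 2125*(-1/780)) + 4898 = (308 + 425/156) + 4898 = 48473/156 + 4898 = 812561/156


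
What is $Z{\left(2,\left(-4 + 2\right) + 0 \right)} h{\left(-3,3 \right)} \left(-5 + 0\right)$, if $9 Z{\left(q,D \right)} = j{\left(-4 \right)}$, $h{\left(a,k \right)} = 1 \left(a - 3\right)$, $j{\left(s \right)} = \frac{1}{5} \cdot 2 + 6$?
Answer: $\frac{64}{3} \approx 21.333$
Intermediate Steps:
$j{\left(s \right)} = \frac{32}{5}$ ($j{\left(s \right)} = \frac{1}{5} \cdot 2 + 6 = \frac{2}{5} + 6 = \frac{32}{5}$)
$h{\left(a,k \right)} = -3 + a$ ($h{\left(a,k \right)} = 1 \left(-3 + a\right) = -3 + a$)
$Z{\left(q,D \right)} = \frac{32}{45}$ ($Z{\left(q,D \right)} = \frac{1}{9} \cdot \frac{32}{5} = \frac{32}{45}$)
$Z{\left(2,\left(-4 + 2\right) + 0 \right)} h{\left(-3,3 \right)} \left(-5 + 0\right) = \frac{32 \left(-3 - 3\right)}{45} \left(-5 + 0\right) = \frac{32}{45} \left(-6\right) \left(-5\right) = \left(- \frac{64}{15}\right) \left(-5\right) = \frac{64}{3}$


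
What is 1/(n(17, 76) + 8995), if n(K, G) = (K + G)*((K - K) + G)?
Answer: 1/16063 ≈ 6.2255e-5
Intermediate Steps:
n(K, G) = G*(G + K) (n(K, G) = (G + K)*(0 + G) = (G + K)*G = G*(G + K))
1/(n(17, 76) + 8995) = 1/(76*(76 + 17) + 8995) = 1/(76*93 + 8995) = 1/(7068 + 8995) = 1/16063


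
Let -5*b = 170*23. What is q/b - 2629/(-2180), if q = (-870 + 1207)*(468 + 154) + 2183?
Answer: -229830791/852380 ≈ -269.63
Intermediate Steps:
b = -782 (b = -34*23 = -⅕*3910 = -782)
q = 211797 (q = 337*622 + 2183 = 209614 + 2183 = 211797)
q/b - 2629/(-2180) = 211797/(-782) - 2629/(-2180) = 211797*(-1/782) - 2629*(-1/2180) = -211797/782 + 2629/2180 = -229830791/852380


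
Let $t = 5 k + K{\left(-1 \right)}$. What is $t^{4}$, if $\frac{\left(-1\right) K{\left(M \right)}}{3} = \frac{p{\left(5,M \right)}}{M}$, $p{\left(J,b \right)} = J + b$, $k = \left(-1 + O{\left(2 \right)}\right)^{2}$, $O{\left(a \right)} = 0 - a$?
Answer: $10556001$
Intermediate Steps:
$O{\left(a \right)} = - a$
$k = 9$ ($k = \left(-1 - 2\right)^{2} = \left(-3\right)^{2} = 9$)
$K{\left(M \right)} = - \frac{3 \left(5 + M\right)}{M}$ ($K{\left(M \right)} = - 3 \frac{5 + M}{M} = - \frac{3 \left(5 + M\right)}{M}$)
$t = 57$ ($t = 5 \cdot 9 - \left(3 + \frac{15}{-1}\right) = 45 - -12 = 45 + \left(-3 + 15\right) = 45 + 12 = 57$)
$t^{4} = 57^{4} = 10556001$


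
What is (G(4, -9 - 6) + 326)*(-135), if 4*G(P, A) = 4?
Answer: -44145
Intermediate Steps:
G(P, A) = 1 (G(P, A) = (¼)*4 = 1)
(G(4, -9 - 6) + 326)*(-135) = (1 + 326)*(-135) = 327*(-135) = -44145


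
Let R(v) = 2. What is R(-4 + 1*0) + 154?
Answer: 156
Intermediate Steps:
R(-4 + 1*0) + 154 = 2 + 154 = 156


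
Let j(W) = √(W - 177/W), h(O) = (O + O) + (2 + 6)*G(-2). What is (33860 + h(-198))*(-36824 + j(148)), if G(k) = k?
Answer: -1231689152 + 452*√803899 ≈ -1.2313e+9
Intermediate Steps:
h(O) = -16 + 2*O (h(O) = (O + O) + (2 + 6)*(-2) = 2*O + 8*(-2) = 2*O - 16 = -16 + 2*O)
(33860 + h(-198))*(-36824 + j(148)) = (33860 + (-16 + 2*(-198)))*(-36824 + √(148 - 177/148)) = (33860 + (-16 - 396))*(-36824 + √(148 - 177*1/148)) = (33860 - 412)*(-36824 + √(148 - 177/148)) = 33448*(-36824 + √(21727/148)) = 33448*(-36824 + √803899/74) = -1231689152 + 452*√803899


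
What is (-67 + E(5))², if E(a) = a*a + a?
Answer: 1369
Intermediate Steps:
E(a) = a + a² (E(a) = a² + a = a + a²)
(-67 + E(5))² = (-67 + 5*(1 + 5))² = (-67 + 5*6)² = (-67 + 30)² = (-37)² = 1369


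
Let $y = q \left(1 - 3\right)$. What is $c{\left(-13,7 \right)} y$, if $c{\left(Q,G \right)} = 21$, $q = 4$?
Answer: $-168$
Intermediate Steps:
$y = -8$ ($y = 4 \left(1 - 3\right) = 4 \left(-2\right) = -8$)
$c{\left(-13,7 \right)} y = 21 \left(-8\right) = -168$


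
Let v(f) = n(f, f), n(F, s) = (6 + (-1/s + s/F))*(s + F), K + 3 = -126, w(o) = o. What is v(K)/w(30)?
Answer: -904/15 ≈ -60.267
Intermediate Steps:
K = -129 (K = -3 - 126 = -129)
n(F, s) = (F + s)*(6 - 1/s + s/F) (n(F, s) = (6 - 1/s + s/F)*(F + s) = (F + s)*(6 - 1/s + s/F))
v(f) = -2 + 14*f (v(f) = -1 + 6*f + 7*f + f²/f - f/f = -1 + 6*f + 7*f + f - 1 = -2 + 14*f)
v(K)/w(30) = (-2 + 14*(-129))/30 = (-2 - 1806)*(1/30) = -1808*1/30 = -904/15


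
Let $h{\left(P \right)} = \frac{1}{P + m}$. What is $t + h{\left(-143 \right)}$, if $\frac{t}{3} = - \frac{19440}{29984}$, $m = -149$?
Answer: $- \frac{533107}{273604} \approx -1.9485$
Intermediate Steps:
$t = - \frac{3645}{1874}$ ($t = 3 \left(- \frac{19440}{29984}\right) = 3 \left(\left(-19440\right) \frac{1}{29984}\right) = 3 \left(- \frac{1215}{1874}\right) = - \frac{3645}{1874} \approx -1.945$)
$h{\left(P \right)} = \frac{1}{-149 + P}$ ($h{\left(P \right)} = \frac{1}{P - 149} = \frac{1}{-149 + P}$)
$t + h{\left(-143 \right)} = - \frac{3645}{1874} + \frac{1}{-149 - 143} = - \frac{3645}{1874} + \frac{1}{-292} = - \frac{3645}{1874} - \frac{1}{292} = - \frac{533107}{273604}$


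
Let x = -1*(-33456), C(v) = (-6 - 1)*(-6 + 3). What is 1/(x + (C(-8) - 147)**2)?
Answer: 1/49332 ≈ 2.0271e-5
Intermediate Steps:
C(v) = 21 (C(v) = -7*(-3) = 21)
x = 33456
1/(x + (C(-8) - 147)**2) = 1/(33456 + (21 - 147)**2) = 1/(33456 + (-126)**2) = 1/(33456 + 15876) = 1/49332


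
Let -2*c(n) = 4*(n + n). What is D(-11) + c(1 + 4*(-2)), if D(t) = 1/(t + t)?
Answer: 615/22 ≈ 27.955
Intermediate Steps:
D(t) = 1/(2*t)
c(n) = -4*n (c(n) = -2*(n + n) = -2*2*n = -4*n)
D(-11) + c(1 + 4*(-2)) = (½)/(-11) - 4*(1 + 4*(-2)) = (½)*(-1/11) - 4*(1 - 8) = -1/22 - 4*(-7) = -1/22 + 28 = 615/22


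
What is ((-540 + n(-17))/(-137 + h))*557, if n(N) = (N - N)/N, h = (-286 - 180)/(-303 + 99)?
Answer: 30679560/13741 ≈ 2232.7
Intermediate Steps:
h = 233/102 (h = -466/(-204) = -466*(-1/204) = 233/102 ≈ 2.2843)
n(N) = 0 (n(N) = 0/N = 0)
((-540 + n(-17))/(-137 + h))*557 = ((-540 + 0)/(-137 + 233/102))*557 = -540/(-13741/102)*557 = -540*(-102/13741)*557 = (55080/13741)*557 = 30679560/13741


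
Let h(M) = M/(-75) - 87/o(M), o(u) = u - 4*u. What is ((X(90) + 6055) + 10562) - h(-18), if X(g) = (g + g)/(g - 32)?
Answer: 216910243/13050 ≈ 16621.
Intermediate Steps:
o(u) = -3*u
X(g) = 2*g/(-32 + g) (X(g) = (2*g)/(-32 + g) = 2*g/(-32 + g))
h(M) = 29/M - M/75 (h(M) = M/(-75) - 87*(-1/(3*M)) = M*(-1/75) - (-29)/M = -M/75 + 29/M = 29/M - M/75)
((X(90) + 6055) + 10562) - h(-18) = ((2*90/(-32 + 90) + 6055) + 10562) - (29/(-18) - 1/75*(-18)) = ((2*90/58 + 6055) + 10562) - (29*(-1/18) + 6/25) = ((2*90*(1/58) + 6055) + 10562) - (-29/18 + 6/25) = ((90/29 + 6055) + 10562) - 1*(-617/450) = (175685/29 + 10562) + 617/450 = 481983/29 + 617/450 = 216910243/13050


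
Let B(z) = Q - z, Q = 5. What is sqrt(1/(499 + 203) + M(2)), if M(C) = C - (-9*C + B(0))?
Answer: sqrt(821418)/234 ≈ 3.8732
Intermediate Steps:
B(z) = 5 - z
M(C) = -5 + 10*C (M(C) = C - (-9*C + (5 - 1*0)) = C - (-9*C + (5 + 0)) = C - (-9*C + 5) = C - (5 - 9*C) = C + (-5 + 9*C) = -5 + 10*C)
sqrt(1/(499 + 203) + M(2)) = sqrt(1/(499 + 203) + (-5 + 10*2)) = sqrt(1/702 + (-5 + 20)) = sqrt(1/702 + 15) = sqrt(10531/702) = sqrt(821418)/234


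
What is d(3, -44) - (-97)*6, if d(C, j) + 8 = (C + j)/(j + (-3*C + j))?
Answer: 55719/97 ≈ 574.42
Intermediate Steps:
d(C, j) = -8 + (C + j)/(-3*C + 2*j) (d(C, j) = -8 + (C + j)/(j + (-3*C + j)) = -8 + (C + j)/(j + (j - 3*C)) = -8 + (C + j)/(-3*C + 2*j))
d(3, -44) - (-97)*6 = 5*(-5*3 + 3*(-44))/(-2*(-44) + 3*3) - (-97)*6 = 5*(-15 - 132)/(88 + 9) - 1*(-582) = 5*(-147)/97 + 582 = 5*(1/97)*(-147) + 582 = -735/97 + 582 = 55719/97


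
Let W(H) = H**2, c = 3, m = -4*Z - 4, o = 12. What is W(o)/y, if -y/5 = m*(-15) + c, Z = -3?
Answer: 16/65 ≈ 0.24615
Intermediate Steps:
m = 8 (m = -4*(-3) - 4 = 12 - 4 = 8)
y = 585 (y = -5*(8*(-15) + 3) = -5*(-120 + 3) = -5*(-117) = 585)
W(o)/y = 12**2/585 = 144*(1/585) = 16/65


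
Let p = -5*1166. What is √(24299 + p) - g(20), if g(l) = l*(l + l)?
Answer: -800 + √18469 ≈ -664.10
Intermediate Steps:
p = -5830
g(l) = 2*l² (g(l) = l*(2*l) = 2*l²)
√(24299 + p) - g(20) = √(24299 - 5830) - 2*20² = √18469 - 2*400 = √18469 - 1*800 = √18469 - 800 = -800 + √18469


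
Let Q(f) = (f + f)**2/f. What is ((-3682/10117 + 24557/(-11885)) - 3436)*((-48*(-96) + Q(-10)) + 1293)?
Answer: -2423164316580099/120240545 ≈ -2.0153e+7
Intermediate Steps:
Q(f) = 4*f (Q(f) = (2*f)**2/f = (4*f**2)/f = 4*f)
((-3682/10117 + 24557/(-11885)) - 3436)*((-48*(-96) + Q(-10)) + 1293) = ((-3682/10117 + 24557/(-11885)) - 3436)*((-48*(-96) + 4*(-10)) + 1293) = ((-3682*1/10117 + 24557*(-1/11885)) - 3436)*((4608 - 40) + 1293) = ((-3682/10117 - 24557/11885) - 3436)*(4568 + 1293) = (-292203739/120240545 - 3436)*5861 = -413438716359/120240545*5861 = -2423164316580099/120240545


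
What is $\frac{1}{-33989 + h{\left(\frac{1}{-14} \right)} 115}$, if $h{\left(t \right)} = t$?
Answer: $- \frac{14}{475961} \approx -2.9414 \cdot 10^{-5}$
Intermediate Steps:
$\frac{1}{-33989 + h{\left(\frac{1}{-14} \right)} 115} = \frac{1}{-33989 + \frac{1}{-14} \cdot 115} = \frac{1}{-33989 - \frac{115}{14}} = \frac{1}{- \frac{475961}{14}} = - \frac{14}{475961}$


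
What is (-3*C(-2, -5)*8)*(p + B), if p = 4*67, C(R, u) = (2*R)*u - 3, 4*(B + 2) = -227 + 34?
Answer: -88842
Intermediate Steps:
B = -201/4 (B = -2 + (-227 + 34)/4 = -2 + (¼)*(-193) = -2 - 193/4 = -201/4 ≈ -50.250)
C(R, u) = -3 + 2*R*u (C(R, u) = 2*R*u - 3 = -3 + 2*R*u)
p = 268
(-3*C(-2, -5)*8)*(p + B) = (-3*(-3 + 2*(-2)*(-5))*8)*(268 - 201/4) = (-3*(-3 + 20)*8)*(871/4) = (-3*17*8)*(871/4) = -51*8*(871/4) = -408*871/4 = -88842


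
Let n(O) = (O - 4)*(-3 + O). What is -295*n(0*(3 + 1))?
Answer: -3540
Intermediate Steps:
n(O) = (-4 + O)*(-3 + O)
-295*n(0*(3 + 1)) = -295*(12 + (0*(3 + 1))**2 - 0*(3 + 1)) = -295*(12 + (0*4)**2 - 0*4) = -295*(12 + 0**2 - 7*0) = -295*(12 + 0 + 0) = -295*12 = -3540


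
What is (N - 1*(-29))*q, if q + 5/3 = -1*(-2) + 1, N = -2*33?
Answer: -148/3 ≈ -49.333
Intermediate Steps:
N = -66
q = 4/3 (q = -5/3 + (-1*(-2) + 1) = -5/3 + (2 + 1) = -5/3 + 3 = 4/3 ≈ 1.3333)
(N - 1*(-29))*q = (-66 - 1*(-29))*(4/3) = (-66 + 29)*(4/3) = -37*4/3 = -148/3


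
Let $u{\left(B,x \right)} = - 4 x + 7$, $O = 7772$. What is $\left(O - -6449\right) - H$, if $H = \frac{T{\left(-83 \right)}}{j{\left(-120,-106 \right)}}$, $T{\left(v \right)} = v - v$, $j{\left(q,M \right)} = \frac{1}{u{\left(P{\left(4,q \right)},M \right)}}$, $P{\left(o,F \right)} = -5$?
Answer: $14221$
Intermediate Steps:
$u{\left(B,x \right)} = 7 - 4 x$
$j{\left(q,M \right)} = \frac{1}{7 - 4 M}$
$T{\left(v \right)} = 0$
$H = 0$ ($H = \frac{0}{\left(-1\right) \frac{1}{-7 + 4 \left(-106\right)}} = \frac{0}{\left(-1\right) \frac{1}{-7 - 424}} = \frac{0}{\left(-1\right) \frac{1}{-431}} = \frac{0}{\left(-1\right) \left(- \frac{1}{431}\right)} = 0 \frac{1}{\frac{1}{431}} = 0 \cdot 431 = 0$)
$\left(O - -6449\right) - H = \left(7772 - -6449\right) - 0 = \left(7772 + 6449\right) + 0 = 14221 + 0 = 14221$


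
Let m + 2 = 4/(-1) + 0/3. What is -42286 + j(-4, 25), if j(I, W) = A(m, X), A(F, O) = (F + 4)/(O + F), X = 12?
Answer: -126859/3 ≈ -42286.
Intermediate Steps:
m = -6 (m = -2 + (4/(-1) + 0/3) = -2 + (4*(-1) + 0*(1/3)) = -2 + (-4 + 0) = -2 - 4 = -6)
A(F, O) = (4 + F)/(F + O)
j(I, W) = -1/3 (j(I, W) = (4 - 6)/(-6 + 12) = -2/6 = (1/6)*(-2) = -1/3)
-42286 + j(-4, 25) = -42286 - 1/3 = -126859/3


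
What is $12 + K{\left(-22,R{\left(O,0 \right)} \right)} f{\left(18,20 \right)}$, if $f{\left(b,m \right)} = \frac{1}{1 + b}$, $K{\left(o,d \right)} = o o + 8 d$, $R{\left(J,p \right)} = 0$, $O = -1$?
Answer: $\frac{712}{19} \approx 37.474$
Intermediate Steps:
$K{\left(o,d \right)} = o^{2} + 8 d$
$12 + K{\left(-22,R{\left(O,0 \right)} \right)} f{\left(18,20 \right)} = 12 + \frac{\left(-22\right)^{2} + 8 \cdot 0}{1 + 18} = 12 + \frac{484 + 0}{19} = 12 + 484 \cdot \frac{1}{19} = 12 + \frac{484}{19} = \frac{712}{19}$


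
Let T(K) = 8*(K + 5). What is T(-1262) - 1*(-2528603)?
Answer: 2518547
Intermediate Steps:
T(K) = 40 + 8*K (T(K) = 8*(5 + K) = 40 + 8*K)
T(-1262) - 1*(-2528603) = (40 + 8*(-1262)) - 1*(-2528603) = (40 - 10096) + 2528603 = -10056 + 2528603 = 2518547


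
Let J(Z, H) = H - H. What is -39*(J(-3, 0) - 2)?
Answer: 78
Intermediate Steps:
J(Z, H) = 0
-39*(J(-3, 0) - 2) = -39*(0 - 2) = -39*(-2) = 78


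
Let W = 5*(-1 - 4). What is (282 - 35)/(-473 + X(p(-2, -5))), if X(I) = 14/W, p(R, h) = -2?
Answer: -6175/11839 ≈ -0.52158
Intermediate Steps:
W = -25 (W = 5*(-5) = -25)
X(I) = -14/25 (X(I) = 14/(-25) = 14*(-1/25) = -14/25)
(282 - 35)/(-473 + X(p(-2, -5))) = (282 - 35)/(-473 - 14/25) = 247/(-11839/25) = 247*(-25/11839) = -6175/11839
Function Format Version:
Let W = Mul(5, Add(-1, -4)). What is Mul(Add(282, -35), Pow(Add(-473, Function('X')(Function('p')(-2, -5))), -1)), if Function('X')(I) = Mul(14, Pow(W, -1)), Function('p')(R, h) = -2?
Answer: Rational(-6175, 11839) ≈ -0.52158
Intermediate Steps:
W = -25 (W = Mul(5, -5) = -25)
Function('X')(I) = Rational(-14, 25) (Function('X')(I) = Mul(14, Pow(-25, -1)) = Mul(14, Rational(-1, 25)) = Rational(-14, 25))
Mul(Add(282, -35), Pow(Add(-473, Function('X')(Function('p')(-2, -5))), -1)) = Mul(Add(282, -35), Pow(Add(-473, Rational(-14, 25)), -1)) = Mul(247, Pow(Rational(-11839, 25), -1)) = Mul(247, Rational(-25, 11839)) = Rational(-6175, 11839)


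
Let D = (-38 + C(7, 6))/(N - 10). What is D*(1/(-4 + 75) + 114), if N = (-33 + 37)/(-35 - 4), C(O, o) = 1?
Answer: 11681085/27974 ≈ 417.57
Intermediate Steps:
N = -4/39 (N = 4/(-39) = 4*(-1/39) = -4/39 ≈ -0.10256)
D = 1443/394 (D = (-38 + 1)/(-4/39 - 10) = -37/(-394/39) = -37*(-39/394) = 1443/394 ≈ 3.6624)
D*(1/(-4 + 75) + 114) = 1443*(1/(-4 + 75) + 114)/394 = 1443*(1/71 + 114)/394 = (1443/394)*(8095/71) = 11681085/27974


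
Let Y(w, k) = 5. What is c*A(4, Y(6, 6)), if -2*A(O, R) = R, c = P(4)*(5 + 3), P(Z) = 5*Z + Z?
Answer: -480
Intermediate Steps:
P(Z) = 6*Z
c = 192 (c = (6*4)*(5 + 3) = 24*8 = 192)
A(O, R) = -R/2
c*A(4, Y(6, 6)) = 192*(-½*5) = 192*(-5/2) = -480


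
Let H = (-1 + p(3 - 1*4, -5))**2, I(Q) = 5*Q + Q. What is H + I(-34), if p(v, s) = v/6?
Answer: -7295/36 ≈ -202.64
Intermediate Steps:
p(v, s) = v/6 (p(v, s) = v*(1/6) = v/6)
I(Q) = 6*Q
H = 49/36 (H = (-1 + (3 - 1*4)/6)**2 = (-1 + (3 - 4)/6)**2 = (-1 + (1/6)*(-1))**2 = (-1 - 1/6)**2 = (-7/6)**2 = 49/36 ≈ 1.3611)
H + I(-34) = 49/36 + 6*(-34) = 49/36 - 204 = -7295/36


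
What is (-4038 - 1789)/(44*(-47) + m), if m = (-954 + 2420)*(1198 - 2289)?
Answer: 5827/1601474 ≈ 0.0036385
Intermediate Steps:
m = -1599406 (m = 1466*(-1091) = -1599406)
(-4038 - 1789)/(44*(-47) + m) = (-4038 - 1789)/(44*(-47) - 1599406) = -5827/(-2068 - 1599406) = -5827/(-1601474) = -5827*(-1/1601474) = 5827/1601474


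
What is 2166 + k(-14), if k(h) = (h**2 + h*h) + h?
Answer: 2544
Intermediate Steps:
k(h) = h + 2*h**2 (k(h) = (h**2 + h**2) + h = 2*h**2 + h = h + 2*h**2)
2166 + k(-14) = 2166 - 14*(1 + 2*(-14)) = 2166 - 14*(1 - 28) = 2166 - 14*(-27) = 2166 + 378 = 2544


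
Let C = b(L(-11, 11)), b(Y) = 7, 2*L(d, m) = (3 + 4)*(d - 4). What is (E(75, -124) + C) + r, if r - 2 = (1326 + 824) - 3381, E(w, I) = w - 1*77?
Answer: -1224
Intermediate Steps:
E(w, I) = -77 + w (E(w, I) = w - 77 = -77 + w)
r = -1229 (r = 2 + ((1326 + 824) - 3381) = 2 + (2150 - 3381) = 2 - 1231 = -1229)
L(d, m) = -14 + 7*d/2 (L(d, m) = ((3 + 4)*(d - 4))/2 = (7*(-4 + d))/2 = (-28 + 7*d)/2 = -14 + 7*d/2)
C = 7
(E(75, -124) + C) + r = ((-77 + 75) + 7) - 1229 = (-2 + 7) - 1229 = 5 - 1229 = -1224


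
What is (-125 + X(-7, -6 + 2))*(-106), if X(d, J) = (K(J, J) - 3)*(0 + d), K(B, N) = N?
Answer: 8056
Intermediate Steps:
X(d, J) = d*(-3 + J) (X(d, J) = (J - 3)*(0 + d) = (-3 + J)*d = d*(-3 + J))
(-125 + X(-7, -6 + 2))*(-106) = (-125 - 7*(-3 + (-6 + 2)))*(-106) = (-125 - 7*(-3 - 4))*(-106) = (-125 - 7*(-7))*(-106) = (-125 + 49)*(-106) = -76*(-106) = 8056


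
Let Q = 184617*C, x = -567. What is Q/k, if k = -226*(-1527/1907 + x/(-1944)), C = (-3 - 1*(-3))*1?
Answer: 0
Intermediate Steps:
C = 0 (C = (-3 + 3)*1 = 0*1 = 0)
Q = 0 (Q = 184617*0 = 0)
k = 2632787/22884 (k = -226*(-1527/1907 - 567/(-1944)) = -226*(-1527*1/1907 - 567*(-1/1944)) = -226*(-1527/1907 + 7/24) = -226*(-23299/45768) = 2632787/22884 ≈ 115.05)
Q/k = 0/(2632787/22884) = 0*(22884/2632787) = 0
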